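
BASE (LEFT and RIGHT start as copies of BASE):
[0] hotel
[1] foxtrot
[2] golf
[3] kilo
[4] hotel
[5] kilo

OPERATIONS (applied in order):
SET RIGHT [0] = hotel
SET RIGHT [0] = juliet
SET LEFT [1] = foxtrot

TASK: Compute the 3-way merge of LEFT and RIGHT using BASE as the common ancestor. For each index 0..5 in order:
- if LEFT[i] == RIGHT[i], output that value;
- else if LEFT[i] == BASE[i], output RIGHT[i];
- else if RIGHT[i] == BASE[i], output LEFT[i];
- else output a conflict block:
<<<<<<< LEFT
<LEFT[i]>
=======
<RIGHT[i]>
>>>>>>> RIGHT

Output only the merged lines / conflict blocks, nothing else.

Final LEFT:  [hotel, foxtrot, golf, kilo, hotel, kilo]
Final RIGHT: [juliet, foxtrot, golf, kilo, hotel, kilo]
i=0: L=hotel=BASE, R=juliet -> take RIGHT -> juliet
i=1: L=foxtrot R=foxtrot -> agree -> foxtrot
i=2: L=golf R=golf -> agree -> golf
i=3: L=kilo R=kilo -> agree -> kilo
i=4: L=hotel R=hotel -> agree -> hotel
i=5: L=kilo R=kilo -> agree -> kilo

Answer: juliet
foxtrot
golf
kilo
hotel
kilo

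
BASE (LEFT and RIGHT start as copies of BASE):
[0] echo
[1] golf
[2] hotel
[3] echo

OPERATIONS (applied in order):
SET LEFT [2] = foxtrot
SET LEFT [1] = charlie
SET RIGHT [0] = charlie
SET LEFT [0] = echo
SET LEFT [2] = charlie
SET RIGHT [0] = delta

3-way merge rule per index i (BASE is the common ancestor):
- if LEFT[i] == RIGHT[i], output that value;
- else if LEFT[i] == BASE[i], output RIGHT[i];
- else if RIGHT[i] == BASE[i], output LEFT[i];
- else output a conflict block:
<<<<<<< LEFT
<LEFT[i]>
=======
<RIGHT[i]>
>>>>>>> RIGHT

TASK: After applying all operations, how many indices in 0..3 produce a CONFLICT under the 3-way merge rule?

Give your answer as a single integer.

Final LEFT:  [echo, charlie, charlie, echo]
Final RIGHT: [delta, golf, hotel, echo]
i=0: L=echo=BASE, R=delta -> take RIGHT -> delta
i=1: L=charlie, R=golf=BASE -> take LEFT -> charlie
i=2: L=charlie, R=hotel=BASE -> take LEFT -> charlie
i=3: L=echo R=echo -> agree -> echo
Conflict count: 0

Answer: 0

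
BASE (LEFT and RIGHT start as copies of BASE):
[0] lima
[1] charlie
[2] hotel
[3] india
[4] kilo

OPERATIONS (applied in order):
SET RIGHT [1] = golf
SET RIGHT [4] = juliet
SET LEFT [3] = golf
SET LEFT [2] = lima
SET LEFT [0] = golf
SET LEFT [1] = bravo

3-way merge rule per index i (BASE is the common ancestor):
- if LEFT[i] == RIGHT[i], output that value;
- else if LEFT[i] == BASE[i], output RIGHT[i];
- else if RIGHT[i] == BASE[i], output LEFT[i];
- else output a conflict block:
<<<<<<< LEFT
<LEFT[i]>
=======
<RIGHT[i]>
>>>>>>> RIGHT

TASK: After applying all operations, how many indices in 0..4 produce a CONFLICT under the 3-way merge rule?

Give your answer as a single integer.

Final LEFT:  [golf, bravo, lima, golf, kilo]
Final RIGHT: [lima, golf, hotel, india, juliet]
i=0: L=golf, R=lima=BASE -> take LEFT -> golf
i=1: BASE=charlie L=bravo R=golf all differ -> CONFLICT
i=2: L=lima, R=hotel=BASE -> take LEFT -> lima
i=3: L=golf, R=india=BASE -> take LEFT -> golf
i=4: L=kilo=BASE, R=juliet -> take RIGHT -> juliet
Conflict count: 1

Answer: 1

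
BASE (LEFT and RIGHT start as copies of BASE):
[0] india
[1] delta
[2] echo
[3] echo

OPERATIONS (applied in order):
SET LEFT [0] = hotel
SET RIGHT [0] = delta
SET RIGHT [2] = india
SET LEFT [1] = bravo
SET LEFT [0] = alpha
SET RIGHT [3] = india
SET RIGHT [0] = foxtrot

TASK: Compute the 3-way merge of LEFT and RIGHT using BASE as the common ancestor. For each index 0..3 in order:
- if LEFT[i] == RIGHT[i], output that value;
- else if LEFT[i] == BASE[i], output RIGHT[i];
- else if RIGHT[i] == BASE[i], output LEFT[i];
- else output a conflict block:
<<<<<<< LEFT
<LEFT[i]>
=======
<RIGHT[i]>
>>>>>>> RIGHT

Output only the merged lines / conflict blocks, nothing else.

Answer: <<<<<<< LEFT
alpha
=======
foxtrot
>>>>>>> RIGHT
bravo
india
india

Derivation:
Final LEFT:  [alpha, bravo, echo, echo]
Final RIGHT: [foxtrot, delta, india, india]
i=0: BASE=india L=alpha R=foxtrot all differ -> CONFLICT
i=1: L=bravo, R=delta=BASE -> take LEFT -> bravo
i=2: L=echo=BASE, R=india -> take RIGHT -> india
i=3: L=echo=BASE, R=india -> take RIGHT -> india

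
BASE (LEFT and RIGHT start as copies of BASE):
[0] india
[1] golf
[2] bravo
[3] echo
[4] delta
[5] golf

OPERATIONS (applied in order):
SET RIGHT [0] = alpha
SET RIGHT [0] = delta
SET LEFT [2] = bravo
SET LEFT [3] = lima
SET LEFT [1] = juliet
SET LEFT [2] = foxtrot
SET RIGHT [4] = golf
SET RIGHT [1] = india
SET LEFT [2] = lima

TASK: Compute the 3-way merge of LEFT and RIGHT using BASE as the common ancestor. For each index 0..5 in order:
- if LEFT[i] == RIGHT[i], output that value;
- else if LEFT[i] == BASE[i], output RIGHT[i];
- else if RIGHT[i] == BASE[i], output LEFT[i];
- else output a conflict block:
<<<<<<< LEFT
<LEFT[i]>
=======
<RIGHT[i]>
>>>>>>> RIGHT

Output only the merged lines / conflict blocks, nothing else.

Final LEFT:  [india, juliet, lima, lima, delta, golf]
Final RIGHT: [delta, india, bravo, echo, golf, golf]
i=0: L=india=BASE, R=delta -> take RIGHT -> delta
i=1: BASE=golf L=juliet R=india all differ -> CONFLICT
i=2: L=lima, R=bravo=BASE -> take LEFT -> lima
i=3: L=lima, R=echo=BASE -> take LEFT -> lima
i=4: L=delta=BASE, R=golf -> take RIGHT -> golf
i=5: L=golf R=golf -> agree -> golf

Answer: delta
<<<<<<< LEFT
juliet
=======
india
>>>>>>> RIGHT
lima
lima
golf
golf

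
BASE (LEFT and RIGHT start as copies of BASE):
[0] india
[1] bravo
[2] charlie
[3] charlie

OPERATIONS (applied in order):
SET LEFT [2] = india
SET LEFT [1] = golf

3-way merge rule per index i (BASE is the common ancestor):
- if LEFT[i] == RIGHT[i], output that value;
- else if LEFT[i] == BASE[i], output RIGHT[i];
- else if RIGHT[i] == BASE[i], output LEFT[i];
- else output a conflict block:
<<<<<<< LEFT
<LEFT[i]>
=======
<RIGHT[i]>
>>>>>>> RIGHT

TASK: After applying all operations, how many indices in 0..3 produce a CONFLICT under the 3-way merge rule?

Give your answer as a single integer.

Final LEFT:  [india, golf, india, charlie]
Final RIGHT: [india, bravo, charlie, charlie]
i=0: L=india R=india -> agree -> india
i=1: L=golf, R=bravo=BASE -> take LEFT -> golf
i=2: L=india, R=charlie=BASE -> take LEFT -> india
i=3: L=charlie R=charlie -> agree -> charlie
Conflict count: 0

Answer: 0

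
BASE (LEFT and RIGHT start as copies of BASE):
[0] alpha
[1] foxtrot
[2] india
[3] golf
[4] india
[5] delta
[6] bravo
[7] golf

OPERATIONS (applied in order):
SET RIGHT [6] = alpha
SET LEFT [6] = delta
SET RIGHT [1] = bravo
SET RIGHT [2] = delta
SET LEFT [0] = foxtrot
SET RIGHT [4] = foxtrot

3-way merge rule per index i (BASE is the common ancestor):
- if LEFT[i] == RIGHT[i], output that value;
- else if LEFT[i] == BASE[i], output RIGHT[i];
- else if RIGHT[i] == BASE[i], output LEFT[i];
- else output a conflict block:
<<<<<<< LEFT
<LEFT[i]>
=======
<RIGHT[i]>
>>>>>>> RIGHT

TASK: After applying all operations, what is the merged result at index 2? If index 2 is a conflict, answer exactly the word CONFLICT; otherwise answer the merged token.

Final LEFT:  [foxtrot, foxtrot, india, golf, india, delta, delta, golf]
Final RIGHT: [alpha, bravo, delta, golf, foxtrot, delta, alpha, golf]
i=0: L=foxtrot, R=alpha=BASE -> take LEFT -> foxtrot
i=1: L=foxtrot=BASE, R=bravo -> take RIGHT -> bravo
i=2: L=india=BASE, R=delta -> take RIGHT -> delta
i=3: L=golf R=golf -> agree -> golf
i=4: L=india=BASE, R=foxtrot -> take RIGHT -> foxtrot
i=5: L=delta R=delta -> agree -> delta
i=6: BASE=bravo L=delta R=alpha all differ -> CONFLICT
i=7: L=golf R=golf -> agree -> golf
Index 2 -> delta

Answer: delta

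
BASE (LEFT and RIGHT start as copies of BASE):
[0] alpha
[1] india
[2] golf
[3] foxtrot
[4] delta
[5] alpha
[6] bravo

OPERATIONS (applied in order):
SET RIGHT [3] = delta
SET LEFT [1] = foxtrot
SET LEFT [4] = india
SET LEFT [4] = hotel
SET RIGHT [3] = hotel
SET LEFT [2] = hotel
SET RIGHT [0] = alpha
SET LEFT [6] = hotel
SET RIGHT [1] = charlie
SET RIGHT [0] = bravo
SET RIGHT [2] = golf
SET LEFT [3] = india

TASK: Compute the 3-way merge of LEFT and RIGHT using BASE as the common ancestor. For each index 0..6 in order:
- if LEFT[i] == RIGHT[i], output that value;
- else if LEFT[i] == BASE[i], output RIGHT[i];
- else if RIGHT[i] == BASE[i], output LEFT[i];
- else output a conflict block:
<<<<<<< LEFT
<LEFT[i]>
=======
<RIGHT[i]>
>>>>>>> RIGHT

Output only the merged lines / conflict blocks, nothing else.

Answer: bravo
<<<<<<< LEFT
foxtrot
=======
charlie
>>>>>>> RIGHT
hotel
<<<<<<< LEFT
india
=======
hotel
>>>>>>> RIGHT
hotel
alpha
hotel

Derivation:
Final LEFT:  [alpha, foxtrot, hotel, india, hotel, alpha, hotel]
Final RIGHT: [bravo, charlie, golf, hotel, delta, alpha, bravo]
i=0: L=alpha=BASE, R=bravo -> take RIGHT -> bravo
i=1: BASE=india L=foxtrot R=charlie all differ -> CONFLICT
i=2: L=hotel, R=golf=BASE -> take LEFT -> hotel
i=3: BASE=foxtrot L=india R=hotel all differ -> CONFLICT
i=4: L=hotel, R=delta=BASE -> take LEFT -> hotel
i=5: L=alpha R=alpha -> agree -> alpha
i=6: L=hotel, R=bravo=BASE -> take LEFT -> hotel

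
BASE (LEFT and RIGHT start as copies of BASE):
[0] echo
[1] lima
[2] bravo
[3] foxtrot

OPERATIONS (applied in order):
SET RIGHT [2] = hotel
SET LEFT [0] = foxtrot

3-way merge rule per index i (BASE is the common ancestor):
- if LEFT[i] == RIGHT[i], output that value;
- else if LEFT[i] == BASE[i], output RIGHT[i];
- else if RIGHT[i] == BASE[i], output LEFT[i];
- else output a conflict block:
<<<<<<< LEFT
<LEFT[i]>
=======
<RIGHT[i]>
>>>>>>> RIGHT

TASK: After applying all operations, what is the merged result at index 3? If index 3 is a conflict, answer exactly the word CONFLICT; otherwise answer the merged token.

Answer: foxtrot

Derivation:
Final LEFT:  [foxtrot, lima, bravo, foxtrot]
Final RIGHT: [echo, lima, hotel, foxtrot]
i=0: L=foxtrot, R=echo=BASE -> take LEFT -> foxtrot
i=1: L=lima R=lima -> agree -> lima
i=2: L=bravo=BASE, R=hotel -> take RIGHT -> hotel
i=3: L=foxtrot R=foxtrot -> agree -> foxtrot
Index 3 -> foxtrot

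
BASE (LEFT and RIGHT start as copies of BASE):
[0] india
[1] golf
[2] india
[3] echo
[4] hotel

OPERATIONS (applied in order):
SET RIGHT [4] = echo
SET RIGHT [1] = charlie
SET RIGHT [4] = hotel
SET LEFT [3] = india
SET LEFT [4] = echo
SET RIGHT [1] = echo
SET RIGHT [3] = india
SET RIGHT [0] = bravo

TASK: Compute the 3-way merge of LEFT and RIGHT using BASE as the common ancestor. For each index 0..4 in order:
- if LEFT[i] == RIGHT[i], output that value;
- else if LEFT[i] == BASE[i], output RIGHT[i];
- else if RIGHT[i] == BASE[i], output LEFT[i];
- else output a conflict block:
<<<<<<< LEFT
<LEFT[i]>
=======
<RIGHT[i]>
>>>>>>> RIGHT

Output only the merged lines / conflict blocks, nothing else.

Final LEFT:  [india, golf, india, india, echo]
Final RIGHT: [bravo, echo, india, india, hotel]
i=0: L=india=BASE, R=bravo -> take RIGHT -> bravo
i=1: L=golf=BASE, R=echo -> take RIGHT -> echo
i=2: L=india R=india -> agree -> india
i=3: L=india R=india -> agree -> india
i=4: L=echo, R=hotel=BASE -> take LEFT -> echo

Answer: bravo
echo
india
india
echo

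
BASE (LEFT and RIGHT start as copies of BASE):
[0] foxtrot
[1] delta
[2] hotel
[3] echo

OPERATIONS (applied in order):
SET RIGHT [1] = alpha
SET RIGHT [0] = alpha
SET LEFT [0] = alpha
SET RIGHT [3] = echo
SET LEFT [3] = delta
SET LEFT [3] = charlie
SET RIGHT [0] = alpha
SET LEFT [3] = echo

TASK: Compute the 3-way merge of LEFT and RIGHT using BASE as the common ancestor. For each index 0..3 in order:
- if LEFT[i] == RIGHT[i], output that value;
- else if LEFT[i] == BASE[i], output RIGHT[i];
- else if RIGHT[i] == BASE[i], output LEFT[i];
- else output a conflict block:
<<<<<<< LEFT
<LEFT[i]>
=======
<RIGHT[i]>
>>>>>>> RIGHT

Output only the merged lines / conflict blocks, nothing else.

Answer: alpha
alpha
hotel
echo

Derivation:
Final LEFT:  [alpha, delta, hotel, echo]
Final RIGHT: [alpha, alpha, hotel, echo]
i=0: L=alpha R=alpha -> agree -> alpha
i=1: L=delta=BASE, R=alpha -> take RIGHT -> alpha
i=2: L=hotel R=hotel -> agree -> hotel
i=3: L=echo R=echo -> agree -> echo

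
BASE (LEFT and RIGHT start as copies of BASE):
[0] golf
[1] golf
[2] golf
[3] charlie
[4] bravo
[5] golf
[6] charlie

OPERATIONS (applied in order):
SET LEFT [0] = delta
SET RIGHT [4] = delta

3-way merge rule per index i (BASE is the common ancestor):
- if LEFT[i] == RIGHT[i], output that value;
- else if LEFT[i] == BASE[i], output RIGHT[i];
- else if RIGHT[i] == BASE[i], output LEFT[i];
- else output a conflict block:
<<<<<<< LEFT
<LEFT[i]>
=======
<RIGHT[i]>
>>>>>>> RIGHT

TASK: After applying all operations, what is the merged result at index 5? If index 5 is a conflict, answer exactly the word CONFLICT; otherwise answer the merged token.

Answer: golf

Derivation:
Final LEFT:  [delta, golf, golf, charlie, bravo, golf, charlie]
Final RIGHT: [golf, golf, golf, charlie, delta, golf, charlie]
i=0: L=delta, R=golf=BASE -> take LEFT -> delta
i=1: L=golf R=golf -> agree -> golf
i=2: L=golf R=golf -> agree -> golf
i=3: L=charlie R=charlie -> agree -> charlie
i=4: L=bravo=BASE, R=delta -> take RIGHT -> delta
i=5: L=golf R=golf -> agree -> golf
i=6: L=charlie R=charlie -> agree -> charlie
Index 5 -> golf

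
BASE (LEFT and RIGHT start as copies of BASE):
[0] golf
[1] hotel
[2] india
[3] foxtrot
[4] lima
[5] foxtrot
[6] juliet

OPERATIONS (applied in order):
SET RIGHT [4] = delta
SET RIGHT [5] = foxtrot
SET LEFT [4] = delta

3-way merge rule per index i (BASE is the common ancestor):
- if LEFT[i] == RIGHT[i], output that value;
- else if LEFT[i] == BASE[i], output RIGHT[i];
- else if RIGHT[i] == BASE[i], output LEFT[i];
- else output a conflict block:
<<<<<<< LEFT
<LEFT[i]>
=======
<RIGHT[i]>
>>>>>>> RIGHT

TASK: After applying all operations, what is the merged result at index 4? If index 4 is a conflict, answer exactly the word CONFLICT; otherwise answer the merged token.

Answer: delta

Derivation:
Final LEFT:  [golf, hotel, india, foxtrot, delta, foxtrot, juliet]
Final RIGHT: [golf, hotel, india, foxtrot, delta, foxtrot, juliet]
i=0: L=golf R=golf -> agree -> golf
i=1: L=hotel R=hotel -> agree -> hotel
i=2: L=india R=india -> agree -> india
i=3: L=foxtrot R=foxtrot -> agree -> foxtrot
i=4: L=delta R=delta -> agree -> delta
i=5: L=foxtrot R=foxtrot -> agree -> foxtrot
i=6: L=juliet R=juliet -> agree -> juliet
Index 4 -> delta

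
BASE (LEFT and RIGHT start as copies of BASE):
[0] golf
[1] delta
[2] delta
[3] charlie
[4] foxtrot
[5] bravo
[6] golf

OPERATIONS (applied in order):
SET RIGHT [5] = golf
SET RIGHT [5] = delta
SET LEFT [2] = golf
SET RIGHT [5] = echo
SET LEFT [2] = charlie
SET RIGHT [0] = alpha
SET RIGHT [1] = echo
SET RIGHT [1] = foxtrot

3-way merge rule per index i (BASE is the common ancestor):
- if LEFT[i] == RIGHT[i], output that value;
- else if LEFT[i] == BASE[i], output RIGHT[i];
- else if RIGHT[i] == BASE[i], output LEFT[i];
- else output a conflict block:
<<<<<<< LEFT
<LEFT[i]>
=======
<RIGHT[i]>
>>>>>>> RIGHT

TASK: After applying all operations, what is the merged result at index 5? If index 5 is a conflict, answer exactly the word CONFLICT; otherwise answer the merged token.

Answer: echo

Derivation:
Final LEFT:  [golf, delta, charlie, charlie, foxtrot, bravo, golf]
Final RIGHT: [alpha, foxtrot, delta, charlie, foxtrot, echo, golf]
i=0: L=golf=BASE, R=alpha -> take RIGHT -> alpha
i=1: L=delta=BASE, R=foxtrot -> take RIGHT -> foxtrot
i=2: L=charlie, R=delta=BASE -> take LEFT -> charlie
i=3: L=charlie R=charlie -> agree -> charlie
i=4: L=foxtrot R=foxtrot -> agree -> foxtrot
i=5: L=bravo=BASE, R=echo -> take RIGHT -> echo
i=6: L=golf R=golf -> agree -> golf
Index 5 -> echo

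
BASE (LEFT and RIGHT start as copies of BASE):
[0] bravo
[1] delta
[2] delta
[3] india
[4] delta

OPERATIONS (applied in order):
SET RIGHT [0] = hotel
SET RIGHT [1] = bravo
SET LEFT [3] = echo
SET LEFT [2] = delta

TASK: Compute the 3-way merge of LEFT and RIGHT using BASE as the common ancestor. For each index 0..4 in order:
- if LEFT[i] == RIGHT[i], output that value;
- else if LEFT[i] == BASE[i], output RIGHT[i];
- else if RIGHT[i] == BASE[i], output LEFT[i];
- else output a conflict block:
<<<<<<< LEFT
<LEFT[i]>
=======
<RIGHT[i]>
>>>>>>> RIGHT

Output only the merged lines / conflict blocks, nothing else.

Final LEFT:  [bravo, delta, delta, echo, delta]
Final RIGHT: [hotel, bravo, delta, india, delta]
i=0: L=bravo=BASE, R=hotel -> take RIGHT -> hotel
i=1: L=delta=BASE, R=bravo -> take RIGHT -> bravo
i=2: L=delta R=delta -> agree -> delta
i=3: L=echo, R=india=BASE -> take LEFT -> echo
i=4: L=delta R=delta -> agree -> delta

Answer: hotel
bravo
delta
echo
delta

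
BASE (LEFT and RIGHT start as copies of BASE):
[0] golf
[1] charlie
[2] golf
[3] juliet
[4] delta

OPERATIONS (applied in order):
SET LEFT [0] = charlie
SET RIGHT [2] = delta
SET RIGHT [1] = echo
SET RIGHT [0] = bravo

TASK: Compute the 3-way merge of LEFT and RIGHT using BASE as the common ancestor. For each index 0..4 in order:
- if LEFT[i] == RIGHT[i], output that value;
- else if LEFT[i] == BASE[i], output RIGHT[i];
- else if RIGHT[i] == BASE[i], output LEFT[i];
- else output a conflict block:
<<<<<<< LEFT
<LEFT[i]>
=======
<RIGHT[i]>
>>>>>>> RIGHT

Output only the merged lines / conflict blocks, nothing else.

Final LEFT:  [charlie, charlie, golf, juliet, delta]
Final RIGHT: [bravo, echo, delta, juliet, delta]
i=0: BASE=golf L=charlie R=bravo all differ -> CONFLICT
i=1: L=charlie=BASE, R=echo -> take RIGHT -> echo
i=2: L=golf=BASE, R=delta -> take RIGHT -> delta
i=3: L=juliet R=juliet -> agree -> juliet
i=4: L=delta R=delta -> agree -> delta

Answer: <<<<<<< LEFT
charlie
=======
bravo
>>>>>>> RIGHT
echo
delta
juliet
delta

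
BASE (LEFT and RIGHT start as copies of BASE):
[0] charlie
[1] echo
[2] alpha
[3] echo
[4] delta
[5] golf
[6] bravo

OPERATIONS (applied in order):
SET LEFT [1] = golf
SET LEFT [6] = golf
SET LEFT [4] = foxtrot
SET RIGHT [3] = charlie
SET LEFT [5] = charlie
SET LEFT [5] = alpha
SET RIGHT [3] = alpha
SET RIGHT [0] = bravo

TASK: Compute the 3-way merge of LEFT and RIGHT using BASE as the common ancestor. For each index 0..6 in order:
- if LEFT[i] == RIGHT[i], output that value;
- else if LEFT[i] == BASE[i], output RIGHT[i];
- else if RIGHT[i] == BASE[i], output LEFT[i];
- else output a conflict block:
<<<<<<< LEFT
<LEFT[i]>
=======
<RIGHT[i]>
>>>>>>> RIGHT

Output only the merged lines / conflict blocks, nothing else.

Answer: bravo
golf
alpha
alpha
foxtrot
alpha
golf

Derivation:
Final LEFT:  [charlie, golf, alpha, echo, foxtrot, alpha, golf]
Final RIGHT: [bravo, echo, alpha, alpha, delta, golf, bravo]
i=0: L=charlie=BASE, R=bravo -> take RIGHT -> bravo
i=1: L=golf, R=echo=BASE -> take LEFT -> golf
i=2: L=alpha R=alpha -> agree -> alpha
i=3: L=echo=BASE, R=alpha -> take RIGHT -> alpha
i=4: L=foxtrot, R=delta=BASE -> take LEFT -> foxtrot
i=5: L=alpha, R=golf=BASE -> take LEFT -> alpha
i=6: L=golf, R=bravo=BASE -> take LEFT -> golf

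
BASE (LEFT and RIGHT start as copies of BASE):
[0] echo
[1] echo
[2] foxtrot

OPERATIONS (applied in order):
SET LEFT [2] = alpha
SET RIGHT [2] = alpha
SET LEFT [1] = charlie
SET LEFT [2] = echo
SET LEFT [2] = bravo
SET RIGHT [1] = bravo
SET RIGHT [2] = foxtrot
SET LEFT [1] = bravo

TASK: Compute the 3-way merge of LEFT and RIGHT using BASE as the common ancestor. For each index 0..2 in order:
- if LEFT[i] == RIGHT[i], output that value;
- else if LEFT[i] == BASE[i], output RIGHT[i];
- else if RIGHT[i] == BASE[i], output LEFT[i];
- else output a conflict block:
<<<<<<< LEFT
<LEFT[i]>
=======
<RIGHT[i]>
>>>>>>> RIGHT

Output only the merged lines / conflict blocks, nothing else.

Final LEFT:  [echo, bravo, bravo]
Final RIGHT: [echo, bravo, foxtrot]
i=0: L=echo R=echo -> agree -> echo
i=1: L=bravo R=bravo -> agree -> bravo
i=2: L=bravo, R=foxtrot=BASE -> take LEFT -> bravo

Answer: echo
bravo
bravo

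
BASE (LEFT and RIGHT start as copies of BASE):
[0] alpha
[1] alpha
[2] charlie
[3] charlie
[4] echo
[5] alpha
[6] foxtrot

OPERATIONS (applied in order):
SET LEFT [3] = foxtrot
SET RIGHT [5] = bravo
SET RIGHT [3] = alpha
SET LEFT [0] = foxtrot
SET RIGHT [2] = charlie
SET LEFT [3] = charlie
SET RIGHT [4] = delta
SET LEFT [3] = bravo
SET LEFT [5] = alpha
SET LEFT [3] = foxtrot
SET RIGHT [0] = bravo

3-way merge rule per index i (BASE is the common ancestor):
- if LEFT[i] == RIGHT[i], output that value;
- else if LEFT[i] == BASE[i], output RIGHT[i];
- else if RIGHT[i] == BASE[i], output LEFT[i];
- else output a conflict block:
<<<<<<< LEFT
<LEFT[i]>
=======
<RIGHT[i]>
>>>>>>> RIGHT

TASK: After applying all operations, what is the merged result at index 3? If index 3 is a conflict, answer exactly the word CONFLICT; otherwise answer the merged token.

Final LEFT:  [foxtrot, alpha, charlie, foxtrot, echo, alpha, foxtrot]
Final RIGHT: [bravo, alpha, charlie, alpha, delta, bravo, foxtrot]
i=0: BASE=alpha L=foxtrot R=bravo all differ -> CONFLICT
i=1: L=alpha R=alpha -> agree -> alpha
i=2: L=charlie R=charlie -> agree -> charlie
i=3: BASE=charlie L=foxtrot R=alpha all differ -> CONFLICT
i=4: L=echo=BASE, R=delta -> take RIGHT -> delta
i=5: L=alpha=BASE, R=bravo -> take RIGHT -> bravo
i=6: L=foxtrot R=foxtrot -> agree -> foxtrot
Index 3 -> CONFLICT

Answer: CONFLICT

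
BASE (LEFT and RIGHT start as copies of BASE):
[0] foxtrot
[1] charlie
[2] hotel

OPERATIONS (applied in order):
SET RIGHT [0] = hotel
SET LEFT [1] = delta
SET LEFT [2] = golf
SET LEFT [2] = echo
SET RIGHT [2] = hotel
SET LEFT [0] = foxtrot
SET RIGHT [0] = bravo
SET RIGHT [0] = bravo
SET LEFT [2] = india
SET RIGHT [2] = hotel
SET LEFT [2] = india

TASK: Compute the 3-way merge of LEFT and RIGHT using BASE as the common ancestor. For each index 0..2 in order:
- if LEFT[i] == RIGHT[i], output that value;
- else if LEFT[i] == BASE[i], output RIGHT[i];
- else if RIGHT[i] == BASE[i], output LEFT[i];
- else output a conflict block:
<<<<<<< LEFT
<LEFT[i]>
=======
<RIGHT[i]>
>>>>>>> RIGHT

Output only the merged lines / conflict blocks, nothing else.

Final LEFT:  [foxtrot, delta, india]
Final RIGHT: [bravo, charlie, hotel]
i=0: L=foxtrot=BASE, R=bravo -> take RIGHT -> bravo
i=1: L=delta, R=charlie=BASE -> take LEFT -> delta
i=2: L=india, R=hotel=BASE -> take LEFT -> india

Answer: bravo
delta
india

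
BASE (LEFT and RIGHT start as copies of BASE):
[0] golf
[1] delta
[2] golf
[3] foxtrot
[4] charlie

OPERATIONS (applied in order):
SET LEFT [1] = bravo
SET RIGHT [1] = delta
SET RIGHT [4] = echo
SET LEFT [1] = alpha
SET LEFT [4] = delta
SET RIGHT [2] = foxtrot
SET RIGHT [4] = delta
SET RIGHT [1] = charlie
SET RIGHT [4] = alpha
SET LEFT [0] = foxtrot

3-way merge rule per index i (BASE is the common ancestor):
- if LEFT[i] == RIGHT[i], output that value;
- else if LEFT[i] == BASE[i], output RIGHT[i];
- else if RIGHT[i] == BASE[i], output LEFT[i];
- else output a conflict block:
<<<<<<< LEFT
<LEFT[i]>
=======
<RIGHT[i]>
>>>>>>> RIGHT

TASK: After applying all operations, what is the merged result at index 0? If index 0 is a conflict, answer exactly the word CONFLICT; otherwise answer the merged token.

Final LEFT:  [foxtrot, alpha, golf, foxtrot, delta]
Final RIGHT: [golf, charlie, foxtrot, foxtrot, alpha]
i=0: L=foxtrot, R=golf=BASE -> take LEFT -> foxtrot
i=1: BASE=delta L=alpha R=charlie all differ -> CONFLICT
i=2: L=golf=BASE, R=foxtrot -> take RIGHT -> foxtrot
i=3: L=foxtrot R=foxtrot -> agree -> foxtrot
i=4: BASE=charlie L=delta R=alpha all differ -> CONFLICT
Index 0 -> foxtrot

Answer: foxtrot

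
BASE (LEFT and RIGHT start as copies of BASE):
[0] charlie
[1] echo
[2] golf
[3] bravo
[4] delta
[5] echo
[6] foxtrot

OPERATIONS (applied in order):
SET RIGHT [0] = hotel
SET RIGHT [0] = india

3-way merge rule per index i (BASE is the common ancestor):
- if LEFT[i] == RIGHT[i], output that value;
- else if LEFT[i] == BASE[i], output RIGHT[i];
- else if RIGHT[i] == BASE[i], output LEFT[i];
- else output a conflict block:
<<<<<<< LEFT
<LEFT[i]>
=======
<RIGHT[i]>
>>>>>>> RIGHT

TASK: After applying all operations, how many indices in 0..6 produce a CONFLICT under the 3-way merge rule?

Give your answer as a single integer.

Final LEFT:  [charlie, echo, golf, bravo, delta, echo, foxtrot]
Final RIGHT: [india, echo, golf, bravo, delta, echo, foxtrot]
i=0: L=charlie=BASE, R=india -> take RIGHT -> india
i=1: L=echo R=echo -> agree -> echo
i=2: L=golf R=golf -> agree -> golf
i=3: L=bravo R=bravo -> agree -> bravo
i=4: L=delta R=delta -> agree -> delta
i=5: L=echo R=echo -> agree -> echo
i=6: L=foxtrot R=foxtrot -> agree -> foxtrot
Conflict count: 0

Answer: 0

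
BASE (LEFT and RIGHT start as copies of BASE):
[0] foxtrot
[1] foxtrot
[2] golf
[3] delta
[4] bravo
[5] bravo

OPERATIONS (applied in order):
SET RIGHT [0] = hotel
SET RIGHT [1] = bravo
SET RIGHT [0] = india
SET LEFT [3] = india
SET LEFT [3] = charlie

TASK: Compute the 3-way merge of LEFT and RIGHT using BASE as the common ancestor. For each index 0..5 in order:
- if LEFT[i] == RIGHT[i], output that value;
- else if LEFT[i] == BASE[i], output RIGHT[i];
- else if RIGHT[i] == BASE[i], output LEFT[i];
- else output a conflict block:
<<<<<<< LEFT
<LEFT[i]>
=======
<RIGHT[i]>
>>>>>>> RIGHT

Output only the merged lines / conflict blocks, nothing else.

Final LEFT:  [foxtrot, foxtrot, golf, charlie, bravo, bravo]
Final RIGHT: [india, bravo, golf, delta, bravo, bravo]
i=0: L=foxtrot=BASE, R=india -> take RIGHT -> india
i=1: L=foxtrot=BASE, R=bravo -> take RIGHT -> bravo
i=2: L=golf R=golf -> agree -> golf
i=3: L=charlie, R=delta=BASE -> take LEFT -> charlie
i=4: L=bravo R=bravo -> agree -> bravo
i=5: L=bravo R=bravo -> agree -> bravo

Answer: india
bravo
golf
charlie
bravo
bravo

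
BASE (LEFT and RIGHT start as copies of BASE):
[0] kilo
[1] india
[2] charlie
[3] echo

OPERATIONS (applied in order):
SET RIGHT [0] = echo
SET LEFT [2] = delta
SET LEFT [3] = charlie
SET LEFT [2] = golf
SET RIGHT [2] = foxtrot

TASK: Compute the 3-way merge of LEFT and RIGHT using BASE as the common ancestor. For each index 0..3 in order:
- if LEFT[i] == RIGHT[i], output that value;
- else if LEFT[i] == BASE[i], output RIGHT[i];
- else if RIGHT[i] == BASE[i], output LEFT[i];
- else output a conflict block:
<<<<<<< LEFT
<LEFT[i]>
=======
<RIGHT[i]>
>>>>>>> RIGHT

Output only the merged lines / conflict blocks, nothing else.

Final LEFT:  [kilo, india, golf, charlie]
Final RIGHT: [echo, india, foxtrot, echo]
i=0: L=kilo=BASE, R=echo -> take RIGHT -> echo
i=1: L=india R=india -> agree -> india
i=2: BASE=charlie L=golf R=foxtrot all differ -> CONFLICT
i=3: L=charlie, R=echo=BASE -> take LEFT -> charlie

Answer: echo
india
<<<<<<< LEFT
golf
=======
foxtrot
>>>>>>> RIGHT
charlie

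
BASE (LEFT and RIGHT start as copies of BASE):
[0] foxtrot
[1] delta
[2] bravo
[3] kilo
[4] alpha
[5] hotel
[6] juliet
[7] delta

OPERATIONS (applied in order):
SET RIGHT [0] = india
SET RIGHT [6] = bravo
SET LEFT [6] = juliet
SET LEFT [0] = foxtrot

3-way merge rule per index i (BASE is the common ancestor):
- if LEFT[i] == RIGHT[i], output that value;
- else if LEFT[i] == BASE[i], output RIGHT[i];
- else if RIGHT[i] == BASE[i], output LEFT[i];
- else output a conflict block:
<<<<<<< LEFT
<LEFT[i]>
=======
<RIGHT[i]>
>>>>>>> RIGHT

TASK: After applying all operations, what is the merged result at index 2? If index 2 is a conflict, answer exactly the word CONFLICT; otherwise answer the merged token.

Answer: bravo

Derivation:
Final LEFT:  [foxtrot, delta, bravo, kilo, alpha, hotel, juliet, delta]
Final RIGHT: [india, delta, bravo, kilo, alpha, hotel, bravo, delta]
i=0: L=foxtrot=BASE, R=india -> take RIGHT -> india
i=1: L=delta R=delta -> agree -> delta
i=2: L=bravo R=bravo -> agree -> bravo
i=3: L=kilo R=kilo -> agree -> kilo
i=4: L=alpha R=alpha -> agree -> alpha
i=5: L=hotel R=hotel -> agree -> hotel
i=6: L=juliet=BASE, R=bravo -> take RIGHT -> bravo
i=7: L=delta R=delta -> agree -> delta
Index 2 -> bravo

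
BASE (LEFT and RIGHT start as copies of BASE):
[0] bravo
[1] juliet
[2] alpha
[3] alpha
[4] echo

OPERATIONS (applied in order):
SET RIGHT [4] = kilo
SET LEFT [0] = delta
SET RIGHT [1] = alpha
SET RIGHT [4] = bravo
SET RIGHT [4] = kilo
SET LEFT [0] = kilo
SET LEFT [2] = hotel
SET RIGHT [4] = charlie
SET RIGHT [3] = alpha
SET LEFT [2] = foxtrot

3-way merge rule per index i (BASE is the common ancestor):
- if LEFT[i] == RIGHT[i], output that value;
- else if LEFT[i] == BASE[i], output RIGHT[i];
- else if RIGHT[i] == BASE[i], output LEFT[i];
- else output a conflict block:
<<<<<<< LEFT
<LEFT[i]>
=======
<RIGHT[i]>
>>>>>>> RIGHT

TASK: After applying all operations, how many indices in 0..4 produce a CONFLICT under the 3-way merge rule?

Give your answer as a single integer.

Answer: 0

Derivation:
Final LEFT:  [kilo, juliet, foxtrot, alpha, echo]
Final RIGHT: [bravo, alpha, alpha, alpha, charlie]
i=0: L=kilo, R=bravo=BASE -> take LEFT -> kilo
i=1: L=juliet=BASE, R=alpha -> take RIGHT -> alpha
i=2: L=foxtrot, R=alpha=BASE -> take LEFT -> foxtrot
i=3: L=alpha R=alpha -> agree -> alpha
i=4: L=echo=BASE, R=charlie -> take RIGHT -> charlie
Conflict count: 0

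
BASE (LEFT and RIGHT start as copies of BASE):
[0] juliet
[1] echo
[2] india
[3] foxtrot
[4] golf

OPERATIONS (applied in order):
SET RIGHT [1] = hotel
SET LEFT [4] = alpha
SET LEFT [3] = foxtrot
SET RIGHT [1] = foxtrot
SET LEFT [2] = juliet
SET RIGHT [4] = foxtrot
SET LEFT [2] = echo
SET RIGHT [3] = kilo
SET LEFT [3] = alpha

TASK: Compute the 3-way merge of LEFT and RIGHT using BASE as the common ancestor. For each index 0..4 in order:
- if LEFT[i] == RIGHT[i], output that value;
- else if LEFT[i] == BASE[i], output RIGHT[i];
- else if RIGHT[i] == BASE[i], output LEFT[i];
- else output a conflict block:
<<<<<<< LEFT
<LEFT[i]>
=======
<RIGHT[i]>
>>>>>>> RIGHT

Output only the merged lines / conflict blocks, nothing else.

Final LEFT:  [juliet, echo, echo, alpha, alpha]
Final RIGHT: [juliet, foxtrot, india, kilo, foxtrot]
i=0: L=juliet R=juliet -> agree -> juliet
i=1: L=echo=BASE, R=foxtrot -> take RIGHT -> foxtrot
i=2: L=echo, R=india=BASE -> take LEFT -> echo
i=3: BASE=foxtrot L=alpha R=kilo all differ -> CONFLICT
i=4: BASE=golf L=alpha R=foxtrot all differ -> CONFLICT

Answer: juliet
foxtrot
echo
<<<<<<< LEFT
alpha
=======
kilo
>>>>>>> RIGHT
<<<<<<< LEFT
alpha
=======
foxtrot
>>>>>>> RIGHT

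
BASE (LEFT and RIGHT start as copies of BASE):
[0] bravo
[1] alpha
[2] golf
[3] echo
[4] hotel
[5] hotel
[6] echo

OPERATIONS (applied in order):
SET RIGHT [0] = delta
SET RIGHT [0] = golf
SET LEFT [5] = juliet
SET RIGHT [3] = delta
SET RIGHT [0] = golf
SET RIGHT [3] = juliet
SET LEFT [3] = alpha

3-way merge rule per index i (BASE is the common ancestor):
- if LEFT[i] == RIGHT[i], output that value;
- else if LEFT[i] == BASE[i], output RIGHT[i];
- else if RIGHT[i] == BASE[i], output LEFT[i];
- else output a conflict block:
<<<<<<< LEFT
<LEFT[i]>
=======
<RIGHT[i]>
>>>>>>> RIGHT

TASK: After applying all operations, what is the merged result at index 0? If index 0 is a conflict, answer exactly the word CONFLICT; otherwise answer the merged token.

Final LEFT:  [bravo, alpha, golf, alpha, hotel, juliet, echo]
Final RIGHT: [golf, alpha, golf, juliet, hotel, hotel, echo]
i=0: L=bravo=BASE, R=golf -> take RIGHT -> golf
i=1: L=alpha R=alpha -> agree -> alpha
i=2: L=golf R=golf -> agree -> golf
i=3: BASE=echo L=alpha R=juliet all differ -> CONFLICT
i=4: L=hotel R=hotel -> agree -> hotel
i=5: L=juliet, R=hotel=BASE -> take LEFT -> juliet
i=6: L=echo R=echo -> agree -> echo
Index 0 -> golf

Answer: golf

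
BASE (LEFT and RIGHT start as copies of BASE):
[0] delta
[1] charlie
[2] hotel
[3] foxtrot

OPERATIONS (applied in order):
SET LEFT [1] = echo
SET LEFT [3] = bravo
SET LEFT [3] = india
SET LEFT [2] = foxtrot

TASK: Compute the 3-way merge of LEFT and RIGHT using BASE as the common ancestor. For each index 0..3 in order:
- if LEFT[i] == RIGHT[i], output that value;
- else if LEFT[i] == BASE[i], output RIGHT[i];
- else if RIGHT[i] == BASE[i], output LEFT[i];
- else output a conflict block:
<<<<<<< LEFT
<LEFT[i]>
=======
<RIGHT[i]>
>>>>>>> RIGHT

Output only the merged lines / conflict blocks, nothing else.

Final LEFT:  [delta, echo, foxtrot, india]
Final RIGHT: [delta, charlie, hotel, foxtrot]
i=0: L=delta R=delta -> agree -> delta
i=1: L=echo, R=charlie=BASE -> take LEFT -> echo
i=2: L=foxtrot, R=hotel=BASE -> take LEFT -> foxtrot
i=3: L=india, R=foxtrot=BASE -> take LEFT -> india

Answer: delta
echo
foxtrot
india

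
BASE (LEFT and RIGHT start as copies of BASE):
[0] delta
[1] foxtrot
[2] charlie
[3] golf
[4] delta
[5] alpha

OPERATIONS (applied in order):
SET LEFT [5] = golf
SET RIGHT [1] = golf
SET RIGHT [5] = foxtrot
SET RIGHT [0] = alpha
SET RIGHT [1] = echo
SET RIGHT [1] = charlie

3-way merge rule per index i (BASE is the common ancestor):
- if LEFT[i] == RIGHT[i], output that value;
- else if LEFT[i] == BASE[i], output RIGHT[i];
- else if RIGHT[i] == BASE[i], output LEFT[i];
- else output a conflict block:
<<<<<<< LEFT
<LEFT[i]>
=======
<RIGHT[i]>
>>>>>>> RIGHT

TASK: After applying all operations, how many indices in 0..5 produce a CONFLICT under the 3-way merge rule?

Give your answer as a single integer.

Answer: 1

Derivation:
Final LEFT:  [delta, foxtrot, charlie, golf, delta, golf]
Final RIGHT: [alpha, charlie, charlie, golf, delta, foxtrot]
i=0: L=delta=BASE, R=alpha -> take RIGHT -> alpha
i=1: L=foxtrot=BASE, R=charlie -> take RIGHT -> charlie
i=2: L=charlie R=charlie -> agree -> charlie
i=3: L=golf R=golf -> agree -> golf
i=4: L=delta R=delta -> agree -> delta
i=5: BASE=alpha L=golf R=foxtrot all differ -> CONFLICT
Conflict count: 1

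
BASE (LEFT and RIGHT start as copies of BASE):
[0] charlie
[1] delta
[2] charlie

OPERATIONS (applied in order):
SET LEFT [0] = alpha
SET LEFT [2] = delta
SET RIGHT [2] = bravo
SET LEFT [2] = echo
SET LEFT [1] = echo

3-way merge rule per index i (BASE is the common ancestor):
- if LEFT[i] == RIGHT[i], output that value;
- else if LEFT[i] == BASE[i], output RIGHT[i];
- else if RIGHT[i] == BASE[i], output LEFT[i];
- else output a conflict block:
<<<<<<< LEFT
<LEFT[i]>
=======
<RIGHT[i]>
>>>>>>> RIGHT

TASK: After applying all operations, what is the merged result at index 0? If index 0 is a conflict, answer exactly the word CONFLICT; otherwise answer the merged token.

Final LEFT:  [alpha, echo, echo]
Final RIGHT: [charlie, delta, bravo]
i=0: L=alpha, R=charlie=BASE -> take LEFT -> alpha
i=1: L=echo, R=delta=BASE -> take LEFT -> echo
i=2: BASE=charlie L=echo R=bravo all differ -> CONFLICT
Index 0 -> alpha

Answer: alpha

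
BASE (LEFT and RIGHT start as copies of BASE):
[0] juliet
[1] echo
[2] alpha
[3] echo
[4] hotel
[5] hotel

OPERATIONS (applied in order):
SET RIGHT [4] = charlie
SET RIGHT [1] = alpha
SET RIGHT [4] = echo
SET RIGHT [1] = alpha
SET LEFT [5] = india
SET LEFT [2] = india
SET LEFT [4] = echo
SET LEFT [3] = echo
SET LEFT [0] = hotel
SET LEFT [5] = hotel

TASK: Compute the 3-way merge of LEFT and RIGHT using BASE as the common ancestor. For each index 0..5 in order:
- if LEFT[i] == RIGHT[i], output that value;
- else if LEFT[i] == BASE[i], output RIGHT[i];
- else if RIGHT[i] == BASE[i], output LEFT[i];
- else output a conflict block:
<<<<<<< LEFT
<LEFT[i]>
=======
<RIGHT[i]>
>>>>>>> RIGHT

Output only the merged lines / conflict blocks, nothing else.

Final LEFT:  [hotel, echo, india, echo, echo, hotel]
Final RIGHT: [juliet, alpha, alpha, echo, echo, hotel]
i=0: L=hotel, R=juliet=BASE -> take LEFT -> hotel
i=1: L=echo=BASE, R=alpha -> take RIGHT -> alpha
i=2: L=india, R=alpha=BASE -> take LEFT -> india
i=3: L=echo R=echo -> agree -> echo
i=4: L=echo R=echo -> agree -> echo
i=5: L=hotel R=hotel -> agree -> hotel

Answer: hotel
alpha
india
echo
echo
hotel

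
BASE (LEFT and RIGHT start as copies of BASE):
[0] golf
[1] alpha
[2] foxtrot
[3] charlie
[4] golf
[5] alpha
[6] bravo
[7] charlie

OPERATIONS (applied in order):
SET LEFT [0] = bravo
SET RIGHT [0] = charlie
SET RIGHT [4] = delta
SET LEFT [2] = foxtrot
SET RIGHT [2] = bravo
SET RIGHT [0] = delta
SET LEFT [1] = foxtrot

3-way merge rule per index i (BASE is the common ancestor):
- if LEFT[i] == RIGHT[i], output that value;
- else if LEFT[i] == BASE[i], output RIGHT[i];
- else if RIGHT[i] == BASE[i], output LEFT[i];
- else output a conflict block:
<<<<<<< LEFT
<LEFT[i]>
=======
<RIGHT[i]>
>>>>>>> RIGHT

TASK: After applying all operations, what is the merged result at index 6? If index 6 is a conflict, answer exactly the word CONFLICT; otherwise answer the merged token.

Final LEFT:  [bravo, foxtrot, foxtrot, charlie, golf, alpha, bravo, charlie]
Final RIGHT: [delta, alpha, bravo, charlie, delta, alpha, bravo, charlie]
i=0: BASE=golf L=bravo R=delta all differ -> CONFLICT
i=1: L=foxtrot, R=alpha=BASE -> take LEFT -> foxtrot
i=2: L=foxtrot=BASE, R=bravo -> take RIGHT -> bravo
i=3: L=charlie R=charlie -> agree -> charlie
i=4: L=golf=BASE, R=delta -> take RIGHT -> delta
i=5: L=alpha R=alpha -> agree -> alpha
i=6: L=bravo R=bravo -> agree -> bravo
i=7: L=charlie R=charlie -> agree -> charlie
Index 6 -> bravo

Answer: bravo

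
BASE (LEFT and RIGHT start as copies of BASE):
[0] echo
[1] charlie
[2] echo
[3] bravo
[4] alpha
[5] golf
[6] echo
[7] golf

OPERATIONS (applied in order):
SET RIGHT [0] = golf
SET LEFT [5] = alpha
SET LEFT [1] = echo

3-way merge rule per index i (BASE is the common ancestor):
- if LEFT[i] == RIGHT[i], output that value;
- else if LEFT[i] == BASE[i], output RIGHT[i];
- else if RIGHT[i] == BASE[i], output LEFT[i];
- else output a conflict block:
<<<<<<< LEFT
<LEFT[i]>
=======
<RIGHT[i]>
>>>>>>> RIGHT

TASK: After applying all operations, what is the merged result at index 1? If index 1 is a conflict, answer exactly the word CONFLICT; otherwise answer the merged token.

Answer: echo

Derivation:
Final LEFT:  [echo, echo, echo, bravo, alpha, alpha, echo, golf]
Final RIGHT: [golf, charlie, echo, bravo, alpha, golf, echo, golf]
i=0: L=echo=BASE, R=golf -> take RIGHT -> golf
i=1: L=echo, R=charlie=BASE -> take LEFT -> echo
i=2: L=echo R=echo -> agree -> echo
i=3: L=bravo R=bravo -> agree -> bravo
i=4: L=alpha R=alpha -> agree -> alpha
i=5: L=alpha, R=golf=BASE -> take LEFT -> alpha
i=6: L=echo R=echo -> agree -> echo
i=7: L=golf R=golf -> agree -> golf
Index 1 -> echo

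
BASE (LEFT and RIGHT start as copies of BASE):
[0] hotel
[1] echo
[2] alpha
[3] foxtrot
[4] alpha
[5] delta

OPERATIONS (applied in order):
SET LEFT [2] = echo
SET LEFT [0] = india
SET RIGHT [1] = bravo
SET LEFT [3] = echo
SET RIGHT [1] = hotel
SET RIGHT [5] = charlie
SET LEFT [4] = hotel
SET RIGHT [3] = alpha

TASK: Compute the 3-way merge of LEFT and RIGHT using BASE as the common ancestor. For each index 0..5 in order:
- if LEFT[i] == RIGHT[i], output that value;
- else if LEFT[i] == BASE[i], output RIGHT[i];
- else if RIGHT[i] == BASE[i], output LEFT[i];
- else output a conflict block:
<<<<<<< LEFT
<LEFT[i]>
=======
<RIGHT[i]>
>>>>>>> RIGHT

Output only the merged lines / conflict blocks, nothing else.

Answer: india
hotel
echo
<<<<<<< LEFT
echo
=======
alpha
>>>>>>> RIGHT
hotel
charlie

Derivation:
Final LEFT:  [india, echo, echo, echo, hotel, delta]
Final RIGHT: [hotel, hotel, alpha, alpha, alpha, charlie]
i=0: L=india, R=hotel=BASE -> take LEFT -> india
i=1: L=echo=BASE, R=hotel -> take RIGHT -> hotel
i=2: L=echo, R=alpha=BASE -> take LEFT -> echo
i=3: BASE=foxtrot L=echo R=alpha all differ -> CONFLICT
i=4: L=hotel, R=alpha=BASE -> take LEFT -> hotel
i=5: L=delta=BASE, R=charlie -> take RIGHT -> charlie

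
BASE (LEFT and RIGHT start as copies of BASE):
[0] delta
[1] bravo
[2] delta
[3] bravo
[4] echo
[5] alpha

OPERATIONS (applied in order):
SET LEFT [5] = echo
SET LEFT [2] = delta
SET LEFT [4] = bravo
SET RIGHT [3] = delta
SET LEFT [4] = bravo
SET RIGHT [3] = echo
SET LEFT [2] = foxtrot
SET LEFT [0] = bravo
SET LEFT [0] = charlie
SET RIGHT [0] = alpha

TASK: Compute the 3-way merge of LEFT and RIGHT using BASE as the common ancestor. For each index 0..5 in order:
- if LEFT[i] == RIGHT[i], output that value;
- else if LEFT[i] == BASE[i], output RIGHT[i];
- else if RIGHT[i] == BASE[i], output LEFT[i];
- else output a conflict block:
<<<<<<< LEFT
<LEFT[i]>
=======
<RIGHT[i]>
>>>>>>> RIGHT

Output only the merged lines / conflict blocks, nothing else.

Final LEFT:  [charlie, bravo, foxtrot, bravo, bravo, echo]
Final RIGHT: [alpha, bravo, delta, echo, echo, alpha]
i=0: BASE=delta L=charlie R=alpha all differ -> CONFLICT
i=1: L=bravo R=bravo -> agree -> bravo
i=2: L=foxtrot, R=delta=BASE -> take LEFT -> foxtrot
i=3: L=bravo=BASE, R=echo -> take RIGHT -> echo
i=4: L=bravo, R=echo=BASE -> take LEFT -> bravo
i=5: L=echo, R=alpha=BASE -> take LEFT -> echo

Answer: <<<<<<< LEFT
charlie
=======
alpha
>>>>>>> RIGHT
bravo
foxtrot
echo
bravo
echo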